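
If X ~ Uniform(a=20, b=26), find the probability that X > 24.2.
0.300000

We have X ~ Uniform(a=20, b=26).

P(X > 24.2) = 1 - P(X ≤ 24.2)
                = 1 - F(24.2)
                = 1 - 0.700000
                = 0.300000

So there's approximately a 30.0% chance that X exceeds 24.2.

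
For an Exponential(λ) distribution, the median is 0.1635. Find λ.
λ = 4.2394

For X ~ Exponential(λ), the CDF is F(x) = 1 - e^(-λx).
The median m satisfies F(m) = 0.5:
1 - e^(-λm) = 0.5
e^(-λm) = 0.5
λm = ln(2)
m = ln(2) / λ

Given m = 0.1635:
λ = ln(2) / 0.1635 = 0.693147 / 0.1635 = 4.2394

Verification: ln(2) / 4.2394 = 0.1635 ✓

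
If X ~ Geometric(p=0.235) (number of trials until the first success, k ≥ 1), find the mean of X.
4.2553

We have X ~ Geometric(p=0.235) (number of trials until the first success, k ≥ 1).

For a Geometric distribution with p=0.235 (number of trials until the first success, k ≥ 1):
E[X] = 4.2553

This is the expected (average) value of X.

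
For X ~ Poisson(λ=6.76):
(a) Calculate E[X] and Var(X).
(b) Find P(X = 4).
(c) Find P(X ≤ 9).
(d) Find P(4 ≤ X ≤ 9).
(a) E[X] = 6.7600, Var(X) = 6.7600
(b) P(X = 4) = 0.100866
(c) P(X ≤ 9) = 0.853976
(d) P(4 ≤ X ≤ 9) = 0.758809

We have X ~ Poisson(λ=6.76).

(a) Moments:
E[X] = 6.7600
Var(X) = 6.7600
σ = √Var(X) = 2.6000

(b) Point probability using PMF:
P(X = 4) = 0.100866

(c) Cumulative probability using CDF:
P(X ≤ 9) = F(9) = 0.853976

(d) Range probability:
P(4 ≤ X ≤ 9) = P(X ≤ 9) - P(X ≤ 3)
                   = F(9) - F(3)
                   = 0.853976 - 0.095167
                   = 0.758809

This means approximately 75.9% of outcomes fall in the interval [4, 9].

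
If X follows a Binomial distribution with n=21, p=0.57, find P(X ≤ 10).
0.257049

We have X ~ Binomial(n=21, p=0.57).

The CDF gives us P(X ≤ k).

Using the CDF:
P(X ≤ 10) = 0.257049

This means there's approximately a 25.7% chance that X is at most 10.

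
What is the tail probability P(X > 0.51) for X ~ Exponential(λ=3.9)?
0.136832

We have X ~ Exponential(λ=3.9).

P(X > 0.51) = 1 - P(X ≤ 0.51)
                = 1 - F(0.51)
                = 1 - 0.863168
                = 0.136832

So there's approximately a 13.7% chance that X exceeds 0.51.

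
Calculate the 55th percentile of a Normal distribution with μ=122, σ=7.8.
122.9802

We have X ~ Normal(μ=122, σ=7.8).

We want to find x such that P(X ≤ x) = 0.55.

This is the 55th percentile, which means 55% of values fall below this point.

Using the inverse CDF (quantile function):
x = F⁻¹(0.55) = 122.9802

Verification: P(X ≤ 122.9802) = 0.55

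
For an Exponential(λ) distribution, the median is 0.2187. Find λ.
λ = 3.1694

For X ~ Exponential(λ), the CDF is F(x) = 1 - e^(-λx).
The median m satisfies F(m) = 0.5:
1 - e^(-λm) = 0.5
e^(-λm) = 0.5
λm = ln(2)
m = ln(2) / λ

Given m = 0.2187:
λ = ln(2) / 0.2187 = 0.693147 / 0.2187 = 3.1694

Verification: ln(2) / 3.1694 = 0.2187 ✓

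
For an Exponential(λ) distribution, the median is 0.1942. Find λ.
λ = 3.5692

For X ~ Exponential(λ), the CDF is F(x) = 1 - e^(-λx).
The median m satisfies F(m) = 0.5:
1 - e^(-λm) = 0.5
e^(-λm) = 0.5
λm = ln(2)
m = ln(2) / λ

Given m = 0.1942:
λ = ln(2) / 0.1942 = 0.693147 / 0.1942 = 3.5692

Verification: ln(2) / 3.5692 = 0.1942 ✓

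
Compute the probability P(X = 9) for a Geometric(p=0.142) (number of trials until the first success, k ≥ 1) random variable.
0.041705

We have X ~ Geometric(p=0.142) (number of trials until the first success, k ≥ 1).

For a Geometric distribution, the PMF gives us the probability of each outcome.

Using the PMF formula:
P(X = 9) = 0.041705

Rounded to 4 decimal places: 0.0417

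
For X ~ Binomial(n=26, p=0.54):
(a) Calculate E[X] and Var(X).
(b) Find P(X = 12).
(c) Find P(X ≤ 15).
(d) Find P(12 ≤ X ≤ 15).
(a) E[X] = 14.0400, Var(X) = 6.4584
(b) P(X = 12) = 0.112774
(c) P(X ≤ 15) = 0.715506
(d) P(12 ≤ X ≤ 15) = 0.556705

We have X ~ Binomial(n=26, p=0.54).

(a) Moments:
E[X] = 14.0400
Var(X) = 6.4584
σ = √Var(X) = 2.5413

(b) Point probability using PMF:
P(X = 12) = 0.112774

(c) Cumulative probability using CDF:
P(X ≤ 15) = F(15) = 0.715506

(d) Range probability:
P(12 ≤ X ≤ 15) = P(X ≤ 15) - P(X ≤ 11)
                   = F(15) - F(11)
                   = 0.715506 - 0.158801
                   = 0.556705

This means approximately 55.7% of outcomes fall in the interval [12, 15].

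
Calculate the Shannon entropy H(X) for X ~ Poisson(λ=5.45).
2.2494 nats

We have X ~ Poisson(λ=5.45).

The Shannon entropy measures the uncertainty or information content of the distribution.

For a Poisson distribution with λ=5.45:
H(X) = 2.2494 nats

(In bits, this would be 3.2452 bits.)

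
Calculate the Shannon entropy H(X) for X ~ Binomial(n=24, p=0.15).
1.9606 nats

We have X ~ Binomial(n=24, p=0.15).

The Shannon entropy measures the uncertainty or information content of the distribution.

For a Binomial distribution with n=24, p=0.15:
H(X) = 1.9606 nats

(In bits, this would be 2.8285 bits.)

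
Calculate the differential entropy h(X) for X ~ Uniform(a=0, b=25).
3.2189 nats

We have X ~ Uniform(a=0, b=25).

The differential entropy measures the uncertainty or information content of the distribution.

For a Uniform distribution with a=0, b=25:
h(X) = 3.2189 nats

(In bits, this would be 4.6439 bits.)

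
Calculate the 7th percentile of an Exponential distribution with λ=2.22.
0.0327

We have X ~ Exponential(λ=2.22).

We want to find x such that P(X ≤ x) = 0.07.

This is the 7th percentile, which means 7% of values fall below this point.

Using the inverse CDF (quantile function):
x = F⁻¹(0.07) = 0.0327

Verification: P(X ≤ 0.0327) = 0.07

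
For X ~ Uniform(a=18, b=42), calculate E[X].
30.0000

We have X ~ Uniform(a=18, b=42).

For a Uniform distribution with a=18, b=42:
E[X] = 30.0000

This is the expected (average) value of X.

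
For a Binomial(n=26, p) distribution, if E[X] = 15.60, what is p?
p = 0.6

For a Binomial(n, p) distribution:
E[X] = n × p

Given n = 26 and E[X] = 15.60:
15.60 = 26 × p
p = 15.60 / 26 = 0.6

Verification: Binomial(26, 0.6) has E[X] = 15.60 ✓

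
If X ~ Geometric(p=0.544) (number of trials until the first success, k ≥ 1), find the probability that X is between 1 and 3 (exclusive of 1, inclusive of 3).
0.361181

We have X ~ Geometric(p=0.544) (number of trials until the first success, k ≥ 1).

To find P(1 < X ≤ 3), we use:
P(1 < X ≤ 3) = P(X ≤ 3) - P(X ≤ 1)
                 = F(3) - F(1)
                 = 0.905181 - 0.544000
                 = 0.361181

So there's approximately a 36.1% chance that X falls in this range.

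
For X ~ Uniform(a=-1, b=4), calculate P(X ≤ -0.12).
0.176000

We have X ~ Uniform(a=-1, b=4).

The CDF gives us P(X ≤ k).

Using the CDF:
P(X ≤ -0.12) = 0.176000

This means there's approximately a 17.6% chance that X is at most -0.12.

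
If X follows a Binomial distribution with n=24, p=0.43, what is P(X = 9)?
0.143147

We have X ~ Binomial(n=24, p=0.43).

For a Binomial distribution, the PMF gives us the probability of each outcome.

Using the PMF formula:
P(X = 9) = 0.143147

Rounded to 4 decimal places: 0.1431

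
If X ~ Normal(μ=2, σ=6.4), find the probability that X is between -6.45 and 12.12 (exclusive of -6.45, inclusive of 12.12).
0.849724

We have X ~ Normal(μ=2, σ=6.4).

To find P(-6.45 < X ≤ 12.12), we use:
P(-6.45 < X ≤ 12.12) = P(X ≤ 12.12) - P(X ≤ -6.45)
                 = F(12.12) - F(-6.45)
                 = 0.943090 - 0.093365
                 = 0.849724

So there's approximately a 85.0% chance that X falls in this range.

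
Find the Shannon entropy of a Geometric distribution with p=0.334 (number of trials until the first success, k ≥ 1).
1.9071 nats

We have X ~ Geometric(p=0.334) (number of trials until the first success, k ≥ 1).

The Shannon entropy measures the uncertainty or information content of the distribution.

For a Geometric distribution with p=0.334 (number of trials until the first success, k ≥ 1):
H(X) = 1.9071 nats

(In bits, this would be 2.7514 bits.)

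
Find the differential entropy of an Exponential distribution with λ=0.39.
1.9416 nats

We have X ~ Exponential(λ=0.39).

The differential entropy measures the uncertainty or information content of the distribution.

For an Exponential distribution with λ=0.39:
h(X) = 1.9416 nats

(In bits, this would be 2.8011 bits.)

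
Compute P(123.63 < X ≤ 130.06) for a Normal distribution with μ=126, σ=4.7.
0.499118

We have X ~ Normal(μ=126, σ=4.7).

To find P(123.63 < X ≤ 130.06), we use:
P(123.63 < X ≤ 130.06) = P(X ≤ 130.06) - P(X ≤ 123.63)
                 = F(130.06) - F(123.63)
                 = 0.806159 - 0.307041
                 = 0.499118

So there's approximately a 49.9% chance that X falls in this range.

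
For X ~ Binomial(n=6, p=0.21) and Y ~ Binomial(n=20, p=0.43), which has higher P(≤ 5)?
X has higher probability (P(X ≤ 5) = 0.9999 > P(Y ≤ 5) = 0.0783)

Compute P(≤ 5) for each distribution:

X ~ Binomial(n=6, p=0.21):
P(X ≤ 5) = 0.9999

Y ~ Binomial(n=20, p=0.43):
P(Y ≤ 5) = 0.0783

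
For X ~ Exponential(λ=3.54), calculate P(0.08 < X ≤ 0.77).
0.687875

We have X ~ Exponential(λ=3.54).

To find P(0.08 < X ≤ 0.77), we use:
P(0.08 < X ≤ 0.77) = P(X ≤ 0.77) - P(X ≤ 0.08)
                 = F(0.77) - F(0.08)
                 = 0.934506 - 0.246631
                 = 0.687875

So there's approximately a 68.8% chance that X falls in this range.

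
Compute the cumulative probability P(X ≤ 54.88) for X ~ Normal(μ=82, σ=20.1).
0.088628

We have X ~ Normal(μ=82, σ=20.1).

The CDF gives us P(X ≤ k).

Using the CDF:
P(X ≤ 54.88) = 0.088628

This means there's approximately a 8.9% chance that X is at most 54.88.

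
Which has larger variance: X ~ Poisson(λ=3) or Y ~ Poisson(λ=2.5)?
X has larger variance (3.0000 > 2.5000)

Compute the variance for each distribution:

X ~ Poisson(λ=3):
Var(X) = 3.0000

Y ~ Poisson(λ=2.5):
Var(Y) = 2.5000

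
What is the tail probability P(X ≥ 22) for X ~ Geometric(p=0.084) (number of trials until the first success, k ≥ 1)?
0.158418

We have X ~ Geometric(p=0.084) (number of trials until the first success, k ≥ 1).

For discrete distributions, P(X ≥ 22) = 1 - P(X ≤ 21).

P(X ≤ 21) = 0.841582
P(X ≥ 22) = 1 - 0.841582 = 0.158418

So there's approximately a 15.8% chance that X is at least 22.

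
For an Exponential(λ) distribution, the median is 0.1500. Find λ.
λ = 4.6210

For X ~ Exponential(λ), the CDF is F(x) = 1 - e^(-λx).
The median m satisfies F(m) = 0.5:
1 - e^(-λm) = 0.5
e^(-λm) = 0.5
λm = ln(2)
m = ln(2) / λ

Given m = 0.1500:
λ = ln(2) / 0.1500 = 0.693147 / 0.1500 = 4.6210

Verification: ln(2) / 4.6210 = 0.1500 ✓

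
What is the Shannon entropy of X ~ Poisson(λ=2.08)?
1.7272 nats

We have X ~ Poisson(λ=2.08).

The Shannon entropy measures the uncertainty or information content of the distribution.

For a Poisson distribution with λ=2.08:
H(X) = 1.7272 nats

(In bits, this would be 2.4918 bits.)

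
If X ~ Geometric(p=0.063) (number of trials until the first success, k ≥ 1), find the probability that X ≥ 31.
0.141967

We have X ~ Geometric(p=0.063) (number of trials until the first success, k ≥ 1).

For discrete distributions, P(X ≥ 31) = 1 - P(X ≤ 30).

P(X ≤ 30) = 0.858033
P(X ≥ 31) = 1 - 0.858033 = 0.141967

So there's approximately a 14.2% chance that X is at least 31.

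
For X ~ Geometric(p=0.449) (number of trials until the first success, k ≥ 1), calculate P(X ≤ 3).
0.832716

We have X ~ Geometric(p=0.449) (number of trials until the first success, k ≥ 1).

The CDF gives us P(X ≤ k).

Using the CDF:
P(X ≤ 3) = 0.832716

This means there's approximately a 83.3% chance that X is at most 3.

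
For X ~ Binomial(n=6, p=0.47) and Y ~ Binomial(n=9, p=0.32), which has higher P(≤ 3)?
X has higher probability (P(X ≤ 3) = 0.7107 > P(Y ≤ 3) = 0.6827)

Compute P(≤ 3) for each distribution:

X ~ Binomial(n=6, p=0.47):
P(X ≤ 3) = 0.7107

Y ~ Binomial(n=9, p=0.32):
P(Y ≤ 3) = 0.6827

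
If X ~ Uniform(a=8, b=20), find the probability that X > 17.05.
0.245833

We have X ~ Uniform(a=8, b=20).

P(X > 17.05) = 1 - P(X ≤ 17.05)
                = 1 - F(17.05)
                = 1 - 0.754167
                = 0.245833

So there's approximately a 24.6% chance that X exceeds 17.05.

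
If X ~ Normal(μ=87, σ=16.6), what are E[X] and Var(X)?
E[X] = 87.0000, Var(X) = 275.5600

We have X ~ Normal(μ=87, σ=16.6).

For a Normal distribution with μ=87, σ=16.6:

Expected value:
E[X] = 87.0000

Variance:
Var(X) = 275.5600

Standard deviation:
σ = √Var(X) = 16.6000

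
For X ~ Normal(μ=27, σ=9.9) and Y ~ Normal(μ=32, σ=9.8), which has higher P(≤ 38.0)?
X has higher probability (P(X ≤ 38.0) = 0.8667 > P(Y ≤ 38.0) = 0.7298)

Compute P(≤ 38.0) for each distribution:

X ~ Normal(μ=27, σ=9.9):
P(X ≤ 38.0) = 0.8667

Y ~ Normal(μ=32, σ=9.8):
P(Y ≤ 38.0) = 0.7298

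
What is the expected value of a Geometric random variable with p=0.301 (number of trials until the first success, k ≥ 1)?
3.3223

We have X ~ Geometric(p=0.301) (number of trials until the first success, k ≥ 1).

For a Geometric distribution with p=0.301 (number of trials until the first success, k ≥ 1):
E[X] = 3.3223

This is the expected (average) value of X.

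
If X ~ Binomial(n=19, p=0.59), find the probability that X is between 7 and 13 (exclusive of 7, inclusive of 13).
0.814950

We have X ~ Binomial(n=19, p=0.59).

To find P(7 < X ≤ 13), we use:
P(7 < X ≤ 13) = P(X ≤ 13) - P(X ≤ 7)
                 = F(13) - F(7)
                 = 0.857859 - 0.042909
                 = 0.814950

So there's approximately a 81.5% chance that X falls in this range.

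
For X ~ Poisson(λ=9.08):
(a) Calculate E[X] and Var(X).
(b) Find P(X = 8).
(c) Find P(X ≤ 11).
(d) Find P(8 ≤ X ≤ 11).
(a) E[X] = 9.0800, Var(X) = 9.0800
(b) P(X = 8) = 0.130549
(c) P(X ≤ 11) = 0.795179
(d) P(8 ≤ X ≤ 11) = 0.480567

We have X ~ Poisson(λ=9.08).

(a) Moments:
E[X] = 9.0800
Var(X) = 9.0800
σ = √Var(X) = 3.0133

(b) Point probability using PMF:
P(X = 8) = 0.130549

(c) Cumulative probability using CDF:
P(X ≤ 11) = F(11) = 0.795179

(d) Range probability:
P(8 ≤ X ≤ 11) = P(X ≤ 11) - P(X ≤ 7)
                   = F(11) - F(7)
                   = 0.795179 - 0.314611
                   = 0.480567

This means approximately 48.1% of outcomes fall in the interval [8, 11].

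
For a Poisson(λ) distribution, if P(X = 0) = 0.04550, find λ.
λ = 3.0900

For a Poisson(λ) distribution, the PMF at 0 is:
P(X = 0) = λ^0 e^(-λ) / 0! = e^(-λ)

Given P(X = 0) = 0.04550:
e^(-λ) = 0.04550
-λ = ln(0.04550)
λ = -ln(0.04550) = 3.0900

Verification: e^(-3.0900) = 0.04550 ✓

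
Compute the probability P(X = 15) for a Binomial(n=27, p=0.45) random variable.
0.083692

We have X ~ Binomial(n=27, p=0.45).

For a Binomial distribution, the PMF gives us the probability of each outcome.

Using the PMF formula:
P(X = 15) = 0.083692

Rounded to 4 decimal places: 0.0837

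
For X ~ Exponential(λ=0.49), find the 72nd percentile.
2.5979

We have X ~ Exponential(λ=0.49).

We want to find x such that P(X ≤ x) = 0.72.

This is the 72nd percentile, which means 72% of values fall below this point.

Using the inverse CDF (quantile function):
x = F⁻¹(0.72) = 2.5979

Verification: P(X ≤ 2.5979) = 0.72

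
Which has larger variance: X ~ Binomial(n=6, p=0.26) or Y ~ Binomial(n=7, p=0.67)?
Y has larger variance (1.5477 > 1.1544)

Compute the variance for each distribution:

X ~ Binomial(n=6, p=0.26):
Var(X) = 1.1544

Y ~ Binomial(n=7, p=0.67):
Var(Y) = 1.5477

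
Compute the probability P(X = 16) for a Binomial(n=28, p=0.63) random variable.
0.123326

We have X ~ Binomial(n=28, p=0.63).

For a Binomial distribution, the PMF gives us the probability of each outcome.

Using the PMF formula:
P(X = 16) = 0.123326

Rounded to 4 decimal places: 0.1233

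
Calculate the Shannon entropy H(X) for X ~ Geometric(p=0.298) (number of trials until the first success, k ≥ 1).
2.0442 nats

We have X ~ Geometric(p=0.298) (number of trials until the first success, k ≥ 1).

The Shannon entropy measures the uncertainty or information content of the distribution.

For a Geometric distribution with p=0.298 (number of trials until the first success, k ≥ 1):
H(X) = 2.0442 nats

(In bits, this would be 2.9491 bits.)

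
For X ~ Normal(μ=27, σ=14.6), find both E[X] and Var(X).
E[X] = 27.0000, Var(X) = 213.1600

We have X ~ Normal(μ=27, σ=14.6).

For a Normal distribution with μ=27, σ=14.6:

Expected value:
E[X] = 27.0000

Variance:
Var(X) = 213.1600

Standard deviation:
σ = √Var(X) = 14.6000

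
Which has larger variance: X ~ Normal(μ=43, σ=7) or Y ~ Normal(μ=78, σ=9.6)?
Y has larger variance (92.1600 > 49.0000)

Compute the variance for each distribution:

X ~ Normal(μ=43, σ=7):
Var(X) = 49.0000

Y ~ Normal(μ=78, σ=9.6):
Var(Y) = 92.1600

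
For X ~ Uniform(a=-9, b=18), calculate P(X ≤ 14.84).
0.882963

We have X ~ Uniform(a=-9, b=18).

The CDF gives us P(X ≤ k).

Using the CDF:
P(X ≤ 14.84) = 0.882963

This means there's approximately a 88.3% chance that X is at most 14.84.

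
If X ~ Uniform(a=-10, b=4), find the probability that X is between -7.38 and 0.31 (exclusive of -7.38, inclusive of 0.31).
0.549286

We have X ~ Uniform(a=-10, b=4).

To find P(-7.38 < X ≤ 0.31), we use:
P(-7.38 < X ≤ 0.31) = P(X ≤ 0.31) - P(X ≤ -7.38)
                 = F(0.31) - F(-7.38)
                 = 0.736429 - 0.187143
                 = 0.549286

So there's approximately a 54.9% chance that X falls in this range.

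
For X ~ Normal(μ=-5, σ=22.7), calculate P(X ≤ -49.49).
0.025003

We have X ~ Normal(μ=-5, σ=22.7).

The CDF gives us P(X ≤ k).

Using the CDF:
P(X ≤ -49.49) = 0.025003

This means there's approximately a 2.5% chance that X is at most -49.49.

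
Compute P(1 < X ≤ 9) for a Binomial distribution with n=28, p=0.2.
0.945455

We have X ~ Binomial(n=28, p=0.2).

To find P(1 < X ≤ 9), we use:
P(1 < X ≤ 9) = P(X ≤ 9) - P(X ≤ 1)
                 = F(9) - F(1)
                 = 0.960929 - 0.015474
                 = 0.945455

So there's approximately a 94.5% chance that X falls in this range.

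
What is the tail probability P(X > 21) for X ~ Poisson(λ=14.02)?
0.029227

We have X ~ Poisson(λ=14.02).

P(X > 21) = 1 - P(X ≤ 21)
                = 1 - F(21)
                = 1 - 0.970773
                = 0.029227

So there's approximately a 2.9% chance that X exceeds 21.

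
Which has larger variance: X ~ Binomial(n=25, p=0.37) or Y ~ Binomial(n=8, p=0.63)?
X has larger variance (5.8275 > 1.8648)

Compute the variance for each distribution:

X ~ Binomial(n=25, p=0.37):
Var(X) = 5.8275

Y ~ Binomial(n=8, p=0.63):
Var(Y) = 1.8648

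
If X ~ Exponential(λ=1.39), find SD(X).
0.7194

We have X ~ Exponential(λ=1.39).

For an Exponential distribution with λ=1.39:
σ = √Var(X) = 0.7194

The standard deviation is the square root of the variance.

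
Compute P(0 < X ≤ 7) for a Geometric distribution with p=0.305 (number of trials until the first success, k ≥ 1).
0.921676

We have X ~ Geometric(p=0.305) (number of trials until the first success, k ≥ 1).

To find P(0 < X ≤ 7), we use:
P(0 < X ≤ 7) = P(X ≤ 7) - P(X ≤ 0)
                 = F(7) - F(0)
                 = 0.921676 - 0.000000
                 = 0.921676

So there's approximately a 92.2% chance that X falls in this range.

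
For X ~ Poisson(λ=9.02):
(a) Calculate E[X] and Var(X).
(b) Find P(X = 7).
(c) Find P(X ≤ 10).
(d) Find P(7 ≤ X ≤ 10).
(a) E[X] = 9.0200, Var(X) = 9.0200
(b) P(X = 7) = 0.116595
(c) P(X ≤ 10) = 0.703614
(d) P(7 ≤ X ≤ 10) = 0.498649

We have X ~ Poisson(λ=9.02).

(a) Moments:
E[X] = 9.0200
Var(X) = 9.0200
σ = √Var(X) = 3.0033

(b) Point probability using PMF:
P(X = 7) = 0.116595

(c) Cumulative probability using CDF:
P(X ≤ 10) = F(10) = 0.703614

(d) Range probability:
P(7 ≤ X ≤ 10) = P(X ≤ 10) - P(X ≤ 6)
                   = F(10) - F(6)
                   = 0.703614 - 0.204965
                   = 0.498649

This means approximately 49.9% of outcomes fall in the interval [7, 10].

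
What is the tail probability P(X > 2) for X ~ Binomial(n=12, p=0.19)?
0.406037

We have X ~ Binomial(n=12, p=0.19).

P(X > 2) = 1 - P(X ≤ 2)
                = 1 - F(2)
                = 1 - 0.593963
                = 0.406037

So there's approximately a 40.6% chance that X exceeds 2.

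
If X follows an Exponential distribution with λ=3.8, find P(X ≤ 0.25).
0.613259

We have X ~ Exponential(λ=3.8).

The CDF gives us P(X ≤ k).

Using the CDF:
P(X ≤ 0.25) = 0.613259

This means there's approximately a 61.3% chance that X is at most 0.25.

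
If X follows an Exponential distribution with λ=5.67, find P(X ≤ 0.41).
0.902187

We have X ~ Exponential(λ=5.67).

The CDF gives us P(X ≤ k).

Using the CDF:
P(X ≤ 0.41) = 0.902187

This means there's approximately a 90.2% chance that X is at most 0.41.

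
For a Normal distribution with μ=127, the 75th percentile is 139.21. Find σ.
σ = 18.1026

For X ~ Normal(μ, σ), the p-th percentile satisfies x = μ + z_p × σ,
where z_p = Φ⁻¹(p) is the standard normal quantile.

Step 1: z_{0.75} = Φ⁻¹(0.75) = 0.6745

Step 2: Solve for σ:
139.21 = 127 + 0.6745 × σ
σ = (139.21 - 127) / 0.6745
σ = 12.21 / 0.6745
σ = 18.1026

Verification: μ + z × σ = 127 + 0.6745 × 18.1026 = 139.21 ✓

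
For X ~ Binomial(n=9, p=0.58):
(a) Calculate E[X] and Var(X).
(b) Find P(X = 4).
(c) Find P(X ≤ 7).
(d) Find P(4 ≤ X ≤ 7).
(a) E[X] = 5.2200, Var(X) = 2.1924
(b) P(X = 4) = 0.186350
(c) P(X ≤ 7) = 0.944164
(d) P(4 ≤ X ≤ 7) = 0.820822

We have X ~ Binomial(n=9, p=0.58).

(a) Moments:
E[X] = 5.2200
Var(X) = 2.1924
σ = √Var(X) = 1.4807

(b) Point probability using PMF:
P(X = 4) = 0.186350

(c) Cumulative probability using CDF:
P(X ≤ 7) = F(7) = 0.944164

(d) Range probability:
P(4 ≤ X ≤ 7) = P(X ≤ 7) - P(X ≤ 3)
                   = F(7) - F(3)
                   = 0.944164 - 0.123342
                   = 0.820822

This means approximately 82.1% of outcomes fall in the interval [4, 7].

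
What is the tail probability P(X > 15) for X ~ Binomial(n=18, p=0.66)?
0.028728

We have X ~ Binomial(n=18, p=0.66).

P(X > 15) = 1 - P(X ≤ 15)
                = 1 - F(15)
                = 1 - 0.971272
                = 0.028728

So there's approximately a 2.9% chance that X exceeds 15.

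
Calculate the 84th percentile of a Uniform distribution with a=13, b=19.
18.0400

We have X ~ Uniform(a=13, b=19).

We want to find x such that P(X ≤ x) = 0.84.

This is the 84th percentile, which means 84% of values fall below this point.

Using the inverse CDF (quantile function):
x = F⁻¹(0.84) = 18.0400

Verification: P(X ≤ 18.0400) = 0.84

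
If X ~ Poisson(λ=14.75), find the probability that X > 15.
0.406319

We have X ~ Poisson(λ=14.75).

P(X > 15) = 1 - P(X ≤ 15)
                = 1 - F(15)
                = 1 - 0.593681
                = 0.406319

So there's approximately a 40.6% chance that X exceeds 15.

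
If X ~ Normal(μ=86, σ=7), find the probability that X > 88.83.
0.343001

We have X ~ Normal(μ=86, σ=7).

P(X > 88.83) = 1 - P(X ≤ 88.83)
                = 1 - F(88.83)
                = 1 - 0.656999
                = 0.343001

So there's approximately a 34.3% chance that X exceeds 88.83.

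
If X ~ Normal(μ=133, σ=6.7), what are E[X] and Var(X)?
E[X] = 133.0000, Var(X) = 44.8900

We have X ~ Normal(μ=133, σ=6.7).

For a Normal distribution with μ=133, σ=6.7:

Expected value:
E[X] = 133.0000

Variance:
Var(X) = 44.8900

Standard deviation:
σ = √Var(X) = 6.7000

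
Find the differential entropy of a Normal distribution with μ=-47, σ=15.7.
4.1726 nats

We have X ~ Normal(μ=-47, σ=15.7).

The differential entropy measures the uncertainty or information content of the distribution.

For a Normal distribution with μ=-47, σ=15.7:
h(X) = 4.1726 nats

(In bits, this would be 6.0198 bits.)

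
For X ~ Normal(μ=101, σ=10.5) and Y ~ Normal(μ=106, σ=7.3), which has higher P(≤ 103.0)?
X has higher probability (P(X ≤ 103.0) = 0.5755 > P(Y ≤ 103.0) = 0.3406)

Compute P(≤ 103.0) for each distribution:

X ~ Normal(μ=101, σ=10.5):
P(X ≤ 103.0) = 0.5755

Y ~ Normal(μ=106, σ=7.3):
P(Y ≤ 103.0) = 0.3406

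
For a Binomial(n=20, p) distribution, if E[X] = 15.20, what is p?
p = 0.76

For a Binomial(n, p) distribution:
E[X] = n × p

Given n = 20 and E[X] = 15.20:
15.20 = 20 × p
p = 15.20 / 20 = 0.76

Verification: Binomial(20, 0.76) has E[X] = 15.20 ✓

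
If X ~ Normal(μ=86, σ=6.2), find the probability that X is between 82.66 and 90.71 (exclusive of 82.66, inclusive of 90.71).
0.481233

We have X ~ Normal(μ=86, σ=6.2).

To find P(82.66 < X ≤ 90.71), we use:
P(82.66 < X ≤ 90.71) = P(X ≤ 90.71) - P(X ≤ 82.66)
                 = F(90.71) - F(82.66)
                 = 0.776276 - 0.295044
                 = 0.481233

So there's approximately a 48.1% chance that X falls in this range.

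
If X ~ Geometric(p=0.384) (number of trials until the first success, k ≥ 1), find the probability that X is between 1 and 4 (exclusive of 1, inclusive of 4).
0.472013

We have X ~ Geometric(p=0.384) (number of trials until the first success, k ≥ 1).

To find P(1 < X ≤ 4), we use:
P(1 < X ≤ 4) = P(X ≤ 4) - P(X ≤ 1)
                 = F(4) - F(1)
                 = 0.856013 - 0.384000
                 = 0.472013

So there's approximately a 47.2% chance that X falls in this range.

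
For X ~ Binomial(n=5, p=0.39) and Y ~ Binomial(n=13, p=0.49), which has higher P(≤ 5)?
X has higher probability (P(X ≤ 5) = 1.0000 > P(Y ≤ 5) = 0.3162)

Compute P(≤ 5) for each distribution:

X ~ Binomial(n=5, p=0.39):
P(X ≤ 5) = 1.0000

Y ~ Binomial(n=13, p=0.49):
P(Y ≤ 5) = 0.3162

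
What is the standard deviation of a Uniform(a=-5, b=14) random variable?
5.4848

We have X ~ Uniform(a=-5, b=14).

For a Uniform distribution with a=-5, b=14:
σ = √Var(X) = 5.4848

The standard deviation is the square root of the variance.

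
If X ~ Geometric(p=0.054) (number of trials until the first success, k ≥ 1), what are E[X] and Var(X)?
E[X] = 18.5185, Var(X) = 324.4170

We have X ~ Geometric(p=0.054) (number of trials until the first success, k ≥ 1).

For a Geometric distribution with p=0.054 (number of trials until the first success, k ≥ 1):

Expected value:
E[X] = 18.5185

Variance:
Var(X) = 324.4170

Standard deviation:
σ = √Var(X) = 18.0116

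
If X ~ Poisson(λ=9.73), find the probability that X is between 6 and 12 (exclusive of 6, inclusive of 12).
0.668326

We have X ~ Poisson(λ=9.73).

To find P(6 < X ≤ 12), we use:
P(6 < X ≤ 12) = P(X ≤ 12) - P(X ≤ 6)
                 = F(12) - F(6)
                 = 0.816432 - 0.148106
                 = 0.668326

So there's approximately a 66.8% chance that X falls in this range.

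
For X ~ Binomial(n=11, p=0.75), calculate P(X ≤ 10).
0.957765

We have X ~ Binomial(n=11, p=0.75).

The CDF gives us P(X ≤ k).

Using the CDF:
P(X ≤ 10) = 0.957765

This means there's approximately a 95.8% chance that X is at most 10.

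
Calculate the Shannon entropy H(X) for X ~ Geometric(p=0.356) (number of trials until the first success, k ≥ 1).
1.8289 nats

We have X ~ Geometric(p=0.356) (number of trials until the first success, k ≥ 1).

The Shannon entropy measures the uncertainty or information content of the distribution.

For a Geometric distribution with p=0.356 (number of trials until the first success, k ≥ 1):
H(X) = 1.8289 nats

(In bits, this would be 2.6385 bits.)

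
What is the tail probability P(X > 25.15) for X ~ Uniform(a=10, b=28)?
0.158333

We have X ~ Uniform(a=10, b=28).

P(X > 25.15) = 1 - P(X ≤ 25.15)
                = 1 - F(25.15)
                = 1 - 0.841667
                = 0.158333

So there's approximately a 15.8% chance that X exceeds 25.15.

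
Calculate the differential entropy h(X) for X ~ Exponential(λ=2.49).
0.0877 nats

We have X ~ Exponential(λ=2.49).

The differential entropy measures the uncertainty or information content of the distribution.

For an Exponential distribution with λ=2.49:
h(X) = 0.0877 nats

(In bits, this would be 0.1265 bits.)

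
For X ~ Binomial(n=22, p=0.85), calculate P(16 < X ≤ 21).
0.872051

We have X ~ Binomial(n=22, p=0.85).

To find P(16 < X ≤ 21), we use:
P(16 < X ≤ 21) = P(X ≤ 21) - P(X ≤ 16)
                 = F(21) - F(16)
                 = 0.971996 - 0.099945
                 = 0.872051

So there's approximately a 87.2% chance that X falls in this range.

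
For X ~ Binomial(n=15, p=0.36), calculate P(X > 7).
0.130220

We have X ~ Binomial(n=15, p=0.36).

P(X > 7) = 1 - P(X ≤ 7)
                = 1 - F(7)
                = 1 - 0.869780
                = 0.130220

So there's approximately a 13.0% chance that X exceeds 7.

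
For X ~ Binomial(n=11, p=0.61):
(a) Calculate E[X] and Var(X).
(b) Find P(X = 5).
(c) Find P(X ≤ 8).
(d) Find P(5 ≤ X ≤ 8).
(a) E[X] = 6.7100, Var(X) = 2.6169
(b) P(X = 5) = 0.137303
(c) P(X ≤ 8) = 0.867219
(d) P(5 ≤ X ≤ 8) = 0.779622

We have X ~ Binomial(n=11, p=0.61).

(a) Moments:
E[X] = 6.7100
Var(X) = 2.6169
σ = √Var(X) = 1.6177

(b) Point probability using PMF:
P(X = 5) = 0.137303

(c) Cumulative probability using CDF:
P(X ≤ 8) = F(8) = 0.867219

(d) Range probability:
P(5 ≤ X ≤ 8) = P(X ≤ 8) - P(X ≤ 4)
                   = F(8) - F(4)
                   = 0.867219 - 0.087597
                   = 0.779622

This means approximately 78.0% of outcomes fall in the interval [5, 8].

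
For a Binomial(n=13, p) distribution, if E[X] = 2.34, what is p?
p = 0.18

For a Binomial(n, p) distribution:
E[X] = n × p

Given n = 13 and E[X] = 2.34:
2.34 = 13 × p
p = 2.34 / 13 = 0.18

Verification: Binomial(13, 0.18) has E[X] = 2.34 ✓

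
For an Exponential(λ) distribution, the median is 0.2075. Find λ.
λ = 3.3405

For X ~ Exponential(λ), the CDF is F(x) = 1 - e^(-λx).
The median m satisfies F(m) = 0.5:
1 - e^(-λm) = 0.5
e^(-λm) = 0.5
λm = ln(2)
m = ln(2) / λ

Given m = 0.2075:
λ = ln(2) / 0.2075 = 0.693147 / 0.2075 = 3.3405

Verification: ln(2) / 3.3405 = 0.2075 ✓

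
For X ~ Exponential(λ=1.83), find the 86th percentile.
1.0744

We have X ~ Exponential(λ=1.83).

We want to find x such that P(X ≤ x) = 0.86.

This is the 86th percentile, which means 86% of values fall below this point.

Using the inverse CDF (quantile function):
x = F⁻¹(0.86) = 1.0744

Verification: P(X ≤ 1.0744) = 0.86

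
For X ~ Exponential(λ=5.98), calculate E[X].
0.1672

We have X ~ Exponential(λ=5.98).

For an Exponential distribution with λ=5.98:
E[X] = 0.1672

This is the expected (average) value of X.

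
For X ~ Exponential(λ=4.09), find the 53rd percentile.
0.1846

We have X ~ Exponential(λ=4.09).

We want to find x such that P(X ≤ x) = 0.53.

This is the 53rd percentile, which means 53% of values fall below this point.

Using the inverse CDF (quantile function):
x = F⁻¹(0.53) = 0.1846

Verification: P(X ≤ 0.1846) = 0.53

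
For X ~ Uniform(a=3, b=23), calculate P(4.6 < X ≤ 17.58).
0.649000

We have X ~ Uniform(a=3, b=23).

To find P(4.6 < X ≤ 17.58), we use:
P(4.6 < X ≤ 17.58) = P(X ≤ 17.58) - P(X ≤ 4.6)
                 = F(17.58) - F(4.6)
                 = 0.729000 - 0.080000
                 = 0.649000

So there's approximately a 64.9% chance that X falls in this range.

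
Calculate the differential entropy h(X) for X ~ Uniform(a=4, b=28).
3.1781 nats

We have X ~ Uniform(a=4, b=28).

The differential entropy measures the uncertainty or information content of the distribution.

For a Uniform distribution with a=4, b=28:
h(X) = 3.1781 nats

(In bits, this would be 4.5850 bits.)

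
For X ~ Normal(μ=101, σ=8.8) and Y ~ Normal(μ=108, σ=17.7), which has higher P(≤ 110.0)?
X has higher probability (P(X ≤ 110.0) = 0.8468 > P(Y ≤ 110.0) = 0.5450)

Compute P(≤ 110.0) for each distribution:

X ~ Normal(μ=101, σ=8.8):
P(X ≤ 110.0) = 0.8468

Y ~ Normal(μ=108, σ=17.7):
P(Y ≤ 110.0) = 0.5450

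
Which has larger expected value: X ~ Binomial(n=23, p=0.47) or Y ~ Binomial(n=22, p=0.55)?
Y has larger mean (12.1000 > 10.8100)

Compute the expected value for each distribution:

X ~ Binomial(n=23, p=0.47):
E[X] = 10.8100

Y ~ Binomial(n=22, p=0.55):
E[Y] = 12.1000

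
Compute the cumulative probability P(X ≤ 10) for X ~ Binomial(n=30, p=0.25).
0.894272

We have X ~ Binomial(n=30, p=0.25).

The CDF gives us P(X ≤ k).

Using the CDF:
P(X ≤ 10) = 0.894272

This means there's approximately a 89.4% chance that X is at most 10.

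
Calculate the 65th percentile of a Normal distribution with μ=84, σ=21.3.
92.2073

We have X ~ Normal(μ=84, σ=21.3).

We want to find x such that P(X ≤ x) = 0.65.

This is the 65th percentile, which means 65% of values fall below this point.

Using the inverse CDF (quantile function):
x = F⁻¹(0.65) = 92.2073

Verification: P(X ≤ 92.2073) = 0.65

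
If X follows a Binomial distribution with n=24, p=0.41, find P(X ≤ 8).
0.292606

We have X ~ Binomial(n=24, p=0.41).

The CDF gives us P(X ≤ k).

Using the CDF:
P(X ≤ 8) = 0.292606

This means there's approximately a 29.3% chance that X is at most 8.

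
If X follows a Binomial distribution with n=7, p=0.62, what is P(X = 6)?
0.151089

We have X ~ Binomial(n=7, p=0.62).

For a Binomial distribution, the PMF gives us the probability of each outcome.

Using the PMF formula:
P(X = 6) = 0.151089

Rounded to 4 decimal places: 0.1511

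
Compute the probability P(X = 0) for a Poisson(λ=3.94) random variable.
0.019448

We have X ~ Poisson(λ=3.94).

For a Poisson distribution, the PMF gives us the probability of each outcome.

Using the PMF formula:
P(X = 0) = 0.019448

Rounded to 4 decimal places: 0.0194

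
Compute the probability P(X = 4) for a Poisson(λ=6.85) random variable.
0.097193

We have X ~ Poisson(λ=6.85).

For a Poisson distribution, the PMF gives us the probability of each outcome.

Using the PMF formula:
P(X = 4) = 0.097193

Rounded to 4 decimal places: 0.0972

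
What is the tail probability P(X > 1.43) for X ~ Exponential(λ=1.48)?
0.120465

We have X ~ Exponential(λ=1.48).

P(X > 1.43) = 1 - P(X ≤ 1.43)
                = 1 - F(1.43)
                = 1 - 0.879535
                = 0.120465

So there's approximately a 12.0% chance that X exceeds 1.43.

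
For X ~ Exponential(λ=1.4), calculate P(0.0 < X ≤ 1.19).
0.810998

We have X ~ Exponential(λ=1.4).

To find P(0.0 < X ≤ 1.19), we use:
P(0.0 < X ≤ 1.19) = P(X ≤ 1.19) - P(X ≤ 0.0)
                 = F(1.19) - F(0.0)
                 = 0.810998 - 0.000000
                 = 0.810998

So there's approximately a 81.1% chance that X falls in this range.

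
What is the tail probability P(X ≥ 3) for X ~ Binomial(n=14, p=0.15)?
0.352089

We have X ~ Binomial(n=14, p=0.15).

For discrete distributions, P(X ≥ 3) = 1 - P(X ≤ 2).

P(X ≤ 2) = 0.647911
P(X ≥ 3) = 1 - 0.647911 = 0.352089

So there's approximately a 35.2% chance that X is at least 3.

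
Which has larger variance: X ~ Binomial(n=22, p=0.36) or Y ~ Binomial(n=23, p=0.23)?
X has larger variance (5.0688 > 4.0733)

Compute the variance for each distribution:

X ~ Binomial(n=22, p=0.36):
Var(X) = 5.0688

Y ~ Binomial(n=23, p=0.23):
Var(Y) = 4.0733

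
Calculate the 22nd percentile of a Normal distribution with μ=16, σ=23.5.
-2.1465

We have X ~ Normal(μ=16, σ=23.5).

We want to find x such that P(X ≤ x) = 0.22.

This is the 22nd percentile, which means 22% of values fall below this point.

Using the inverse CDF (quantile function):
x = F⁻¹(0.22) = -2.1465

Verification: P(X ≤ -2.1465) = 0.22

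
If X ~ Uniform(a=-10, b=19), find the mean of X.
4.5000

We have X ~ Uniform(a=-10, b=19).

For a Uniform distribution with a=-10, b=19:
E[X] = 4.5000

This is the expected (average) value of X.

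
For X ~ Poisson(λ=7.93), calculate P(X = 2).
0.011313

We have X ~ Poisson(λ=7.93).

For a Poisson distribution, the PMF gives us the probability of each outcome.

Using the PMF formula:
P(X = 2) = 0.011313

Rounded to 4 decimal places: 0.0113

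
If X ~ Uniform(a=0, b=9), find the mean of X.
4.5000

We have X ~ Uniform(a=0, b=9).

For a Uniform distribution with a=0, b=9:
E[X] = 4.5000

This is the expected (average) value of X.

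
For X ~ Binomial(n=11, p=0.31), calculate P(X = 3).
0.252558

We have X ~ Binomial(n=11, p=0.31).

For a Binomial distribution, the PMF gives us the probability of each outcome.

Using the PMF formula:
P(X = 3) = 0.252558

Rounded to 4 decimal places: 0.2526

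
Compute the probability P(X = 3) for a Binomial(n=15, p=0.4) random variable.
0.063388

We have X ~ Binomial(n=15, p=0.4).

For a Binomial distribution, the PMF gives us the probability of each outcome.

Using the PMF formula:
P(X = 3) = 0.063388

Rounded to 4 decimal places: 0.0634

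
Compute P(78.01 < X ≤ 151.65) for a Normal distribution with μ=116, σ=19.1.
0.945663

We have X ~ Normal(μ=116, σ=19.1).

To find P(78.01 < X ≤ 151.65), we use:
P(78.01 < X ≤ 151.65) = P(X ≤ 151.65) - P(X ≤ 78.01)
                 = F(151.65) - F(78.01)
                 = 0.969014 - 0.023350
                 = 0.945663

So there's approximately a 94.6% chance that X falls in this range.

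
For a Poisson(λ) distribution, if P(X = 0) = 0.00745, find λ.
λ = 4.8995

For a Poisson(λ) distribution, the PMF at 0 is:
P(X = 0) = λ^0 e^(-λ) / 0! = e^(-λ)

Given P(X = 0) = 0.00745:
e^(-λ) = 0.00745
-λ = ln(0.00745)
λ = -ln(0.00745) = 4.8995

Verification: e^(-4.8995) = 0.00745 ✓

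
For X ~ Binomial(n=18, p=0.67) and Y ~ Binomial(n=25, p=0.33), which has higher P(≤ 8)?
Y has higher probability (P(Y ≤ 8) = 0.5518 > P(X ≤ 8) = 0.0405)

Compute P(≤ 8) for each distribution:

X ~ Binomial(n=18, p=0.67):
P(X ≤ 8) = 0.0405

Y ~ Binomial(n=25, p=0.33):
P(Y ≤ 8) = 0.5518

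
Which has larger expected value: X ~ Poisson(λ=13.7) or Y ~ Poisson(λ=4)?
X has larger mean (13.7000 > 4.0000)

Compute the expected value for each distribution:

X ~ Poisson(λ=13.7):
E[X] = 13.7000

Y ~ Poisson(λ=4):
E[Y] = 4.0000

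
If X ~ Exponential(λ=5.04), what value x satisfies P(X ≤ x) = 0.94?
0.5582

We have X ~ Exponential(λ=5.04).

We want to find x such that P(X ≤ x) = 0.94.

This is the 94th percentile, which means 94% of values fall below this point.

Using the inverse CDF (quantile function):
x = F⁻¹(0.94) = 0.5582

Verification: P(X ≤ 0.5582) = 0.94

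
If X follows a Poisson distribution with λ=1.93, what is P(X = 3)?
0.173913

We have X ~ Poisson(λ=1.93).

For a Poisson distribution, the PMF gives us the probability of each outcome.

Using the PMF formula:
P(X = 3) = 0.173913

Rounded to 4 decimal places: 0.1739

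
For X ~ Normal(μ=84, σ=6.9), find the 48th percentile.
83.6539

We have X ~ Normal(μ=84, σ=6.9).

We want to find x such that P(X ≤ x) = 0.48.

This is the 48th percentile, which means 48% of values fall below this point.

Using the inverse CDF (quantile function):
x = F⁻¹(0.48) = 83.6539

Verification: P(X ≤ 83.6539) = 0.48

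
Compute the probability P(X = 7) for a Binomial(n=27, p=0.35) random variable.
0.103555

We have X ~ Binomial(n=27, p=0.35).

For a Binomial distribution, the PMF gives us the probability of each outcome.

Using the PMF formula:
P(X = 7) = 0.103555

Rounded to 4 decimal places: 0.1036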